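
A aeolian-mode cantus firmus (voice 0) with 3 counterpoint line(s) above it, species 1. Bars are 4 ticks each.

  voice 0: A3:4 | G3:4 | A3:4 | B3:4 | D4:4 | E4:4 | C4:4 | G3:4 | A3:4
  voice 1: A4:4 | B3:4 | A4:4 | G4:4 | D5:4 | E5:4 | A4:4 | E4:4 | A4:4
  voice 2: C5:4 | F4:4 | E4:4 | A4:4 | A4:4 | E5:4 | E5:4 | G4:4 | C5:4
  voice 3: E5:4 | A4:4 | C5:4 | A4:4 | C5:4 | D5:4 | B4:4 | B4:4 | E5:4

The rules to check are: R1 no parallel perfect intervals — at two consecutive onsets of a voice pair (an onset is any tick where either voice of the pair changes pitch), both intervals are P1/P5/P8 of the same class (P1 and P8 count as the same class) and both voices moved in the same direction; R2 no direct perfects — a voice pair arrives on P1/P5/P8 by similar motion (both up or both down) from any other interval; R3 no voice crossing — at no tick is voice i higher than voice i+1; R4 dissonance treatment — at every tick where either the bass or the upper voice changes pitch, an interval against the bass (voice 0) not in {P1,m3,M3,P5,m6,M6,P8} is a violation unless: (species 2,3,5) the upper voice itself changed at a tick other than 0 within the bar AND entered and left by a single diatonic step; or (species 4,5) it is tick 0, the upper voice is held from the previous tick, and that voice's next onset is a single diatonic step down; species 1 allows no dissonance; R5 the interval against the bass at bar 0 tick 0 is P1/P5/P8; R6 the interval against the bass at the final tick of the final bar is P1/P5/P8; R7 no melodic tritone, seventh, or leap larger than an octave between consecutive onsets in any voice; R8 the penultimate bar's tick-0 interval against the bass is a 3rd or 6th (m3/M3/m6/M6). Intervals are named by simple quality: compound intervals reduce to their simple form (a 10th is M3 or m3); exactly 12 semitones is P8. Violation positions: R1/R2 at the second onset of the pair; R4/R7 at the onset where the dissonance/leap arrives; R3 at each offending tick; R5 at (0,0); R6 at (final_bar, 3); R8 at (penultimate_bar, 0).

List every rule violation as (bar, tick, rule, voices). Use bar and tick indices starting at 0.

bar 0: v0=A3 v1=A4 v2=C5 v3=E5 downbeat P5
bar 1: v0=G3 v1=B3 v2=F4 v3=A4 downbeat M2
bar 2: v0=A3 v1=A4 v2=E4 v3=C5 downbeat m3
bar 3: v0=B3 v1=G4 v2=A4 v3=A4 downbeat m7
bar 4: v0=D4 v1=D5 v2=A4 v3=C5 downbeat m7
bar 5: v0=E4 v1=E5 v2=E5 v3=D5 downbeat m7
bar 6: v0=C4 v1=A4 v2=E5 v3=B4 downbeat M7
bar 7: v0=G3 v1=E4 v2=G4 v3=B4 downbeat M3
bar 8: v0=A3 v1=A4 v2=C5 v3=E5 downbeat P5
  -> R5 @ bar 0 tick 0 v(0, 2): opens on m3
  -> R4 @ bar 1 tick 0 v(0, 2): G3/F4 m7 untreated
  -> R4 @ bar 1 tick 0 v(0, 3): G3/A4 M2 untreated
  -> R7 @ bar 1 tick 0 v(1,): A4->B3 leap 10st
  -> R2 @ bar 2 tick 0 v(0, 1): G3/B3 M3 -> A3/A4 P8 similar
  -> R3 @ bar 2 tick 0 v(1, 2): A4 above E4
  -> R7 @ bar 2 tick 0 v(1,): B3->A4 leap 10st
  -> R3 @ bar 2 tick 1 v(1, 2): A4 above E4
  -> R3 @ bar 2 tick 2 v(1, 2): A4 above E4
  -> R3 @ bar 2 tick 3 v(1, 2): A4 above E4
  -> R4 @ bar 3 tick 0 v(0, 2): B3/A4 m7 untreated
  -> R4 @ bar 3 tick 0 v(0, 3): B3/A4 m7 untreated
  -> R2 @ bar 4 tick 0 v(0, 1): B3/G4 m6 -> D4/D5 P8 similar
  -> R3 @ bar 4 tick 0 v(1, 2): D5 above A4
  -> R4 @ bar 4 tick 0 v(0, 3): D4/C5 m7 untreated
  -> R3 @ bar 4 tick 1 v(1, 2): D5 above A4
  -> R3 @ bar 4 tick 2 v(1, 2): D5 above A4
  -> R3 @ bar 4 tick 3 v(1, 2): D5 above A4
  -> R1 @ bar 5 tick 0 v(0, 1): D4/D5 P8 -> E4/E5 P8 similar
  -> R2 @ bar 5 tick 0 v(0, 2): D4/A4 P5 -> E4/E5 P8 similar
  -> R2 @ bar 5 tick 0 v(1, 2): D5/A4 P4 -> E5/E5 P1 similar
  -> R3 @ bar 5 tick 0 v(2, 3): E5 above D5
  -> R4 @ bar 5 tick 0 v(0, 3): E4/D5 m7 untreated
  -> R3 @ bar 5 tick 1 v(2, 3): E5 above D5
  -> R3 @ bar 5 tick 2 v(2, 3): E5 above D5
  -> R3 @ bar 5 tick 3 v(2, 3): E5 above D5
  -> R3 @ bar 6 tick 0 v(2, 3): E5 above B4
  -> R4 @ bar 6 tick 0 v(0, 3): C4/B4 M7 untreated
  -> R3 @ bar 6 tick 1 v(2, 3): E5 above B4
  -> R3 @ bar 6 tick 2 v(2, 3): E5 above B4
  -> R3 @ bar 6 tick 3 v(2, 3): E5 above B4
  -> R2 @ bar 7 tick 0 v(0, 2): C4/E5 M3 -> G3/G4 P8 similar
  -> R8 @ bar 7 tick 0 v(0, 2): penult P8 not 3rd/6th
  -> R1 @ bar 8 tick 0 v(1, 3): E4/B4 P5 -> A4/E5 P5 similar
  -> R2 @ bar 8 tick 0 v(0, 1): G3/E4 M6 -> A3/A4 P8 similar
  -> R2 @ bar 8 tick 0 v(0, 3): G3/B4 M3 -> A3/E5 P5 similar
  -> R6 @ bar 8 tick 3 v(0, 2): closes on m3

(0, 0, R5, (0, 2))
(1, 0, R4, (0, 2))
(1, 0, R4, (0, 3))
(1, 0, R7, (1,))
(2, 0, R2, (0, 1))
(2, 0, R3, (1, 2))
(2, 0, R7, (1,))
(2, 1, R3, (1, 2))
(2, 2, R3, (1, 2))
(2, 3, R3, (1, 2))
(3, 0, R4, (0, 2))
(3, 0, R4, (0, 3))
(4, 0, R2, (0, 1))
(4, 0, R3, (1, 2))
(4, 0, R4, (0, 3))
(4, 1, R3, (1, 2))
(4, 2, R3, (1, 2))
(4, 3, R3, (1, 2))
(5, 0, R1, (0, 1))
(5, 0, R2, (0, 2))
(5, 0, R2, (1, 2))
(5, 0, R3, (2, 3))
(5, 0, R4, (0, 3))
(5, 1, R3, (2, 3))
(5, 2, R3, (2, 3))
(5, 3, R3, (2, 3))
(6, 0, R3, (2, 3))
(6, 0, R4, (0, 3))
(6, 1, R3, (2, 3))
(6, 2, R3, (2, 3))
(6, 3, R3, (2, 3))
(7, 0, R2, (0, 2))
(7, 0, R8, (0, 2))
(8, 0, R1, (1, 3))
(8, 0, R2, (0, 1))
(8, 0, R2, (0, 3))
(8, 3, R6, (0, 2))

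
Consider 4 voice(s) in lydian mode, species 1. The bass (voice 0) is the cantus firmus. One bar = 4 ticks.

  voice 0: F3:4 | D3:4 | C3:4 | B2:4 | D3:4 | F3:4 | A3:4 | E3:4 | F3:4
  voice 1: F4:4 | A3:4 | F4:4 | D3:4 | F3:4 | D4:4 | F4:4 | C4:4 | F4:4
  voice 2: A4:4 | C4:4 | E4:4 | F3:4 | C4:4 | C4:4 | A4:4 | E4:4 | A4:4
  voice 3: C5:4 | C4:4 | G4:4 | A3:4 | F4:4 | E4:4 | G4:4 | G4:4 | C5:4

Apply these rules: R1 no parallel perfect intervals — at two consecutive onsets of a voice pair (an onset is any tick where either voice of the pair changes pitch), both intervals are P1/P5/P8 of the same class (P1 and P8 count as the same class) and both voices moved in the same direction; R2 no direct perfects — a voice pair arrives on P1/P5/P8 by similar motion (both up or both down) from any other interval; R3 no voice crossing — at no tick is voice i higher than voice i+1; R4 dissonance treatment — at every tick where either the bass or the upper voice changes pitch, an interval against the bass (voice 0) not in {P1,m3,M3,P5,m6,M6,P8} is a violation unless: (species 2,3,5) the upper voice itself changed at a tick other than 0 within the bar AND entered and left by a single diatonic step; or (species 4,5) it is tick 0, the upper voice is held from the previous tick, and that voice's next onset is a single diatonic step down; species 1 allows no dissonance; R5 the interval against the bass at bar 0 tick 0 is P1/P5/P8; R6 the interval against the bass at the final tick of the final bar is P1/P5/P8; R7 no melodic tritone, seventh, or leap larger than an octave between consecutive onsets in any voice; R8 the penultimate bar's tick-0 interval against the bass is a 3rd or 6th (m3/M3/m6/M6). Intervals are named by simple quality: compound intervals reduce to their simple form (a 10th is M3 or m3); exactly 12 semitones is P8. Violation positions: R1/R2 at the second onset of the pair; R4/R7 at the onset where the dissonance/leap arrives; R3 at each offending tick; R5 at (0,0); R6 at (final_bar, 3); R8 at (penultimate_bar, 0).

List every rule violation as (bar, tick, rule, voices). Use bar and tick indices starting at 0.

(0, 0, R5, (0, 2))
(1, 0, R2, (0, 1))
(1, 0, R2, (2, 3))
(1, 0, R4, (0, 2))
(1, 0, R4, (0, 3))
(2, 0, R3, (1, 2))
(2, 0, R4, (0, 1))
(2, 1, R3, (1, 2))
(2, 2, R3, (1, 2))
(2, 3, R3, (1, 2))
(3, 0, R2, (1, 3))
(3, 0, R4, (0, 2))
(3, 0, R4, (0, 3))
(3, 0, R7, (1,))
(3, 0, R7, (2,))
(3, 0, R7, (3,))
(4, 0, R2, (1, 2))
(4, 0, R2, (1, 3))
(4, 0, R4, (0, 2))
(5, 0, R3, (1, 2))
(5, 0, R4, (0, 3))
(5, 1, R3, (1, 2))
(5, 2, R3, (1, 2))
(5, 3, R3, (1, 2))
(6, 0, R2, (0, 2))
(6, 0, R3, (2, 3))
(6, 0, R4, (0, 3))
(6, 1, R3, (2, 3))
(6, 2, R3, (2, 3))
(6, 3, R3, (2, 3))
(7, 0, R1, (0, 2))
(7, 0, R8, (0, 2))
(8, 0, R1, (1, 3))
(8, 0, R2, (0, 1))
(8, 0, R2, (0, 3))
(8, 3, R6, (0, 2))

bar 0: v0=F3 v1=F4 v2=A4 v3=C5 downbeat P5
bar 1: v0=D3 v1=A3 v2=C4 v3=C4 downbeat m7
bar 2: v0=C3 v1=F4 v2=E4 v3=G4 downbeat P5
bar 3: v0=B2 v1=D3 v2=F3 v3=A3 downbeat m7
bar 4: v0=D3 v1=F3 v2=C4 v3=F4 downbeat m3
bar 5: v0=F3 v1=D4 v2=C4 v3=E4 downbeat M7
bar 6: v0=A3 v1=F4 v2=A4 v3=G4 downbeat m7
bar 7: v0=E3 v1=C4 v2=E4 v3=G4 downbeat m3
bar 8: v0=F3 v1=F4 v2=A4 v3=C5 downbeat P5
  -> R5 @ bar 0 tick 0 v(0, 2): opens on M3
  -> R2 @ bar 1 tick 0 v(0, 1): F3/F4 P8 -> D3/A3 P5 similar
  -> R2 @ bar 1 tick 0 v(2, 3): A4/C5 m3 -> C4/C4 P1 similar
  -> R4 @ bar 1 tick 0 v(0, 2): D3/C4 m7 untreated
  -> R4 @ bar 1 tick 0 v(0, 3): D3/C4 m7 untreated
  -> R3 @ bar 2 tick 0 v(1, 2): F4 above E4
  -> R4 @ bar 2 tick 0 v(0, 1): C3/F4 P4 untreated
  -> R3 @ bar 2 tick 1 v(1, 2): F4 above E4
  -> R3 @ bar 2 tick 2 v(1, 2): F4 above E4
  -> R3 @ bar 2 tick 3 v(1, 2): F4 above E4
  -> R2 @ bar 3 tick 0 v(1, 3): F4/G4 M2 -> D3/A3 P5 similar
  -> R4 @ bar 3 tick 0 v(0, 2): B2/F3 TT untreated
  -> R4 @ bar 3 tick 0 v(0, 3): B2/A3 m7 untreated
  -> R7 @ bar 3 tick 0 v(1,): F4->D3 leap 15st
  -> R7 @ bar 3 tick 0 v(2,): E4->F3 leap 11st
  -> R7 @ bar 3 tick 0 v(3,): G4->A3 leap 10st
  -> R2 @ bar 4 tick 0 v(1, 2): D3/F3 m3 -> F3/C4 P5 similar
  -> R2 @ bar 4 tick 0 v(1, 3): D3/A3 P5 -> F3/F4 P8 similar
  -> R4 @ bar 4 tick 0 v(0, 2): D3/C4 m7 untreated
  -> R3 @ bar 5 tick 0 v(1, 2): D4 above C4
  -> R4 @ bar 5 tick 0 v(0, 3): F3/E4 M7 untreated
  -> R3 @ bar 5 tick 1 v(1, 2): D4 above C4
  -> R3 @ bar 5 tick 2 v(1, 2): D4 above C4
  -> R3 @ bar 5 tick 3 v(1, 2): D4 above C4
  -> R2 @ bar 6 tick 0 v(0, 2): F3/C4 P5 -> A3/A4 P8 similar
  -> R3 @ bar 6 tick 0 v(2, 3): A4 above G4
  -> R4 @ bar 6 tick 0 v(0, 3): A3/G4 m7 untreated
  -> R3 @ bar 6 tick 1 v(2, 3): A4 above G4
  -> R3 @ bar 6 tick 2 v(2, 3): A4 above G4
  -> R3 @ bar 6 tick 3 v(2, 3): A4 above G4
  -> R1 @ bar 7 tick 0 v(0, 2): A3/A4 P8 -> E3/E4 P8 similar
  -> R8 @ bar 7 tick 0 v(0, 2): penult P8 not 3rd/6th
  -> R1 @ bar 8 tick 0 v(1, 3): C4/G4 P5 -> F4/C5 P5 similar
  -> R2 @ bar 8 tick 0 v(0, 1): E3/C4 m6 -> F3/F4 P8 similar
  -> R2 @ bar 8 tick 0 v(0, 3): E3/G4 m3 -> F3/C5 P5 similar
  -> R6 @ bar 8 tick 3 v(0, 2): closes on M3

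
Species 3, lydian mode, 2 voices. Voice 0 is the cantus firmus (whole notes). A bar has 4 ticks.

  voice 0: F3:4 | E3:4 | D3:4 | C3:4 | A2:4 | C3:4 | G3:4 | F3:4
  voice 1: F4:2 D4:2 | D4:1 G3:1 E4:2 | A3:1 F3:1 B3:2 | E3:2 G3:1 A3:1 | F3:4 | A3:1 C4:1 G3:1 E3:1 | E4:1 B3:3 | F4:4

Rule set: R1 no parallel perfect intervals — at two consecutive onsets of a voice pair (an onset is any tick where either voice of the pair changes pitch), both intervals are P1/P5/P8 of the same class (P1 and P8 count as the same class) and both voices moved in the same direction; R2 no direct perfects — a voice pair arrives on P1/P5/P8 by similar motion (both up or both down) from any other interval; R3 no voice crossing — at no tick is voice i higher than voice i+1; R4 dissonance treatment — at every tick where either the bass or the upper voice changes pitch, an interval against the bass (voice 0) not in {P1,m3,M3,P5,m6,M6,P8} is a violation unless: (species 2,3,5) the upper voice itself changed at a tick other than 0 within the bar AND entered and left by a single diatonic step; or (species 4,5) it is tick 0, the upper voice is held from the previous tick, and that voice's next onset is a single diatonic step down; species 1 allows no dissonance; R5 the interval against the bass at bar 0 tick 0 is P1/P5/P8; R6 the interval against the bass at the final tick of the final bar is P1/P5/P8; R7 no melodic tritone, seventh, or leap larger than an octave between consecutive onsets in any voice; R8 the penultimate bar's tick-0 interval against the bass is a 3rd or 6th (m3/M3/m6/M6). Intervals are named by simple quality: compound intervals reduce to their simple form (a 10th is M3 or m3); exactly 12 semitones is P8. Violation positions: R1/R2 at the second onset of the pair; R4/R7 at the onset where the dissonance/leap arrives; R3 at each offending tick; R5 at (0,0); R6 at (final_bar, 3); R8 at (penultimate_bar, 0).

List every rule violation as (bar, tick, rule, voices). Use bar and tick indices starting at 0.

(1, 0, R4, (0, 1))
(2, 0, R2, (0, 1))
(2, 2, R7, (1,))
(7, 0, R7, (1,))

bar 0: v0=F3 v1=F4 downbeat P8
bar 1: v0=E3 v1=D4 downbeat m7
bar 2: v0=D3 v1=A3 downbeat P5
bar 3: v0=C3 v1=E3 downbeat M3
bar 4: v0=A2 v1=F3 downbeat m6
bar 5: v0=C3 v1=A3 downbeat M6
bar 6: v0=G3 v1=E4 downbeat M6
bar 7: v0=F3 v1=F4 downbeat P8
  -> R4 @ bar 1 tick 0 v(0, 1): E3/D4 m7 untreated
  -> R2 @ bar 2 tick 0 v(0, 1): E3/E4 P8 -> D3/A3 P5 similar
  -> R7 @ bar 2 tick 2 v(1,): F3->B3 leap 6st
  -> R7 @ bar 7 tick 0 v(1,): B3->F4 leap 6st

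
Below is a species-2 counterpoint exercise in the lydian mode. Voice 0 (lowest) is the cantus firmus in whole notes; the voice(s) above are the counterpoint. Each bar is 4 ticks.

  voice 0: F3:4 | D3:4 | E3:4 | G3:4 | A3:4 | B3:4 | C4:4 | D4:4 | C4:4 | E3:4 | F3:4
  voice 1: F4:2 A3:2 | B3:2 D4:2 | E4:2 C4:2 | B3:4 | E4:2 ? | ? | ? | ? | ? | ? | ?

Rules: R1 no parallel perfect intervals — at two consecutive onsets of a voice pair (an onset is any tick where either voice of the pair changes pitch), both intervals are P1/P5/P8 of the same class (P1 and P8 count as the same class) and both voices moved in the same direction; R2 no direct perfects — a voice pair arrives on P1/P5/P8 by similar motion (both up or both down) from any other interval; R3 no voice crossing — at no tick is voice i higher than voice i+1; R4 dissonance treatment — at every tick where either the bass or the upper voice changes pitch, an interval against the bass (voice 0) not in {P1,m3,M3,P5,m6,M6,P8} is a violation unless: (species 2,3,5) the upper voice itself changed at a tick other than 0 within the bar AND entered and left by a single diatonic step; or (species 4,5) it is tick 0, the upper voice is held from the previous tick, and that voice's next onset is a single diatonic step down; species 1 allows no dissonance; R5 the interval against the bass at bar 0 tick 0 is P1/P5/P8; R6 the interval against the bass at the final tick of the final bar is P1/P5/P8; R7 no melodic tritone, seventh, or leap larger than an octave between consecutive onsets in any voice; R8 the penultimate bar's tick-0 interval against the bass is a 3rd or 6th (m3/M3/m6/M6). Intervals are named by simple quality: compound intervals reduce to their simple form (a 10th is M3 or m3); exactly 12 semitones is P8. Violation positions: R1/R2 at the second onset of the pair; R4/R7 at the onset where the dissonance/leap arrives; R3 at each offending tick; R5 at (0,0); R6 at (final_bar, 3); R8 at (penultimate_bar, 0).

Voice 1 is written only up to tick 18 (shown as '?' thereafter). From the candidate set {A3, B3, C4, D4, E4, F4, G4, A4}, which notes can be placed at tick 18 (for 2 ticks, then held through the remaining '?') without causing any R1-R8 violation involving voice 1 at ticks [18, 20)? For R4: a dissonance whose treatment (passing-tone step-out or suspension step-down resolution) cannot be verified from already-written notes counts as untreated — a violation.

A3: legal
B3: violates R4
C4: legal
D4: violates R4
E4: legal
F4: legal
G4: violates R4
A4: legal

{A3, A4, C4, E4, F4}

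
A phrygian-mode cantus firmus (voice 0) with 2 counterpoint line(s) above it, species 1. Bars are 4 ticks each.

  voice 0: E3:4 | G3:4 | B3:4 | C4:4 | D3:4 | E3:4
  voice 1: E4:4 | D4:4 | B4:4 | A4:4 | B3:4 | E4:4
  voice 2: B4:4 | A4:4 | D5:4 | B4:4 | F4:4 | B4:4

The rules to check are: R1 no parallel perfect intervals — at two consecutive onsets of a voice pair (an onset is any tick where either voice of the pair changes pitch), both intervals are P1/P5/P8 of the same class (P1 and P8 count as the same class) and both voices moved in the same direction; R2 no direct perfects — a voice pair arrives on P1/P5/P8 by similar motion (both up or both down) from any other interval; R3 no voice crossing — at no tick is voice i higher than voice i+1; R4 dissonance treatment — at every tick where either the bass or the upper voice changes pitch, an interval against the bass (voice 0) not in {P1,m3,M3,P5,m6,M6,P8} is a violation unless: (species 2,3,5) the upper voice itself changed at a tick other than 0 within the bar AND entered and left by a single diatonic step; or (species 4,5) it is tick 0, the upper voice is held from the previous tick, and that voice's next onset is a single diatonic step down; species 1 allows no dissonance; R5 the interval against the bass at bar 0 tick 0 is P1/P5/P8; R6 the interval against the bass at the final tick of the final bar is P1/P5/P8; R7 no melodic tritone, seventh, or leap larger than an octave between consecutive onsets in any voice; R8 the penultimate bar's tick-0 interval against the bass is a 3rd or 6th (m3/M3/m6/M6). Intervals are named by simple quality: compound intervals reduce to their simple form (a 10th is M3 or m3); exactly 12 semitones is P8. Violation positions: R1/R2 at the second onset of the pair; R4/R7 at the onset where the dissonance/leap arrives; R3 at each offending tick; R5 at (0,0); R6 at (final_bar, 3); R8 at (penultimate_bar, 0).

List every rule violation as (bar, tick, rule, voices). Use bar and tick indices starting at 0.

(1, 0, R1, (1, 2))
(1, 0, R4, (0, 2))
(2, 0, R2, (0, 1))
(3, 0, R4, (0, 2))
(4, 0, R7, (0,))
(4, 0, R7, (1,))
(4, 0, R7, (2,))
(5, 0, R2, (0, 1))
(5, 0, R2, (0, 2))
(5, 0, R2, (1, 2))
(5, 0, R7, (2,))

bar 0: v0=E3 v1=E4 v2=B4 downbeat P5
bar 1: v0=G3 v1=D4 v2=A4 downbeat M2
bar 2: v0=B3 v1=B4 v2=D5 downbeat m3
bar 3: v0=C4 v1=A4 v2=B4 downbeat M7
bar 4: v0=D3 v1=B3 v2=F4 downbeat m3
bar 5: v0=E3 v1=E4 v2=B4 downbeat P5
  -> R1 @ bar 1 tick 0 v(1, 2): E4/B4 P5 -> D4/A4 P5 similar
  -> R4 @ bar 1 tick 0 v(0, 2): G3/A4 M2 untreated
  -> R2 @ bar 2 tick 0 v(0, 1): G3/D4 P5 -> B3/B4 P8 similar
  -> R4 @ bar 3 tick 0 v(0, 2): C4/B4 M7 untreated
  -> R7 @ bar 4 tick 0 v(0,): C4->D3 leap 10st
  -> R7 @ bar 4 tick 0 v(1,): A4->B3 leap 10st
  -> R7 @ bar 4 tick 0 v(2,): B4->F4 leap 6st
  -> R2 @ bar 5 tick 0 v(0, 1): D3/B3 M6 -> E3/E4 P8 similar
  -> R2 @ bar 5 tick 0 v(0, 2): D3/F4 m3 -> E3/B4 P5 similar
  -> R2 @ bar 5 tick 0 v(1, 2): B3/F4 TT -> E4/B4 P5 similar
  -> R7 @ bar 5 tick 0 v(2,): F4->B4 leap 6st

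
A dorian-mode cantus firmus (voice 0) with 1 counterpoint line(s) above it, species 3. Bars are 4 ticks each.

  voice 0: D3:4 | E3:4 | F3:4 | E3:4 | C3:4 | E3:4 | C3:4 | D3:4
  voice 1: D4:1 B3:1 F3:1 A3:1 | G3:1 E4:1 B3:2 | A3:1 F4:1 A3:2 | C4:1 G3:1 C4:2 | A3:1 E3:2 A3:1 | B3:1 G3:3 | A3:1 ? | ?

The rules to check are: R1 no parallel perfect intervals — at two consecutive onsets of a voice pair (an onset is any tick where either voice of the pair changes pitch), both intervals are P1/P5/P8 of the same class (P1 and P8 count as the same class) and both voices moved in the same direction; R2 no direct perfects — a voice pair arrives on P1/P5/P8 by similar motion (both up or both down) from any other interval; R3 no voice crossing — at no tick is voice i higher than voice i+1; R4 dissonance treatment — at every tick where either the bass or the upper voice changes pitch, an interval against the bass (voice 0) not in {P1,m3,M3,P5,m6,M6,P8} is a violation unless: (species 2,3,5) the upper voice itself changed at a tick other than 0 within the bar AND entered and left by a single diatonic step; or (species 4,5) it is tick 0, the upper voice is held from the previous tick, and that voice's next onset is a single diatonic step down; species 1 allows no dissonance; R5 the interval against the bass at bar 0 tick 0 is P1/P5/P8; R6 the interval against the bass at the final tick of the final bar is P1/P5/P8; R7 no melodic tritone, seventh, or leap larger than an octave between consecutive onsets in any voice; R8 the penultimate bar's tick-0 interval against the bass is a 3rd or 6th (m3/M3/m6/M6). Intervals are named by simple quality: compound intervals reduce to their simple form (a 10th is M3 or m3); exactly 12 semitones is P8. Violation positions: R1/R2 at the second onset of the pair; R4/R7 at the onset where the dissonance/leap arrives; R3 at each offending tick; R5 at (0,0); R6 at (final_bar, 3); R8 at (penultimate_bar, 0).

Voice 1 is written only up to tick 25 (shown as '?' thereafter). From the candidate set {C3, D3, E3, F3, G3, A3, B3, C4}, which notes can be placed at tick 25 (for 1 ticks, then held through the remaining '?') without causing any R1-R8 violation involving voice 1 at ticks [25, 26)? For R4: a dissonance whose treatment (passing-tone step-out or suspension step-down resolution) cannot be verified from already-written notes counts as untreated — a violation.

C3: legal
D3: violates R4
E3: legal
F3: violates R4
G3: legal
A3: legal
B3: violates R4
C4: legal

{A3, C3, C4, E3, G3}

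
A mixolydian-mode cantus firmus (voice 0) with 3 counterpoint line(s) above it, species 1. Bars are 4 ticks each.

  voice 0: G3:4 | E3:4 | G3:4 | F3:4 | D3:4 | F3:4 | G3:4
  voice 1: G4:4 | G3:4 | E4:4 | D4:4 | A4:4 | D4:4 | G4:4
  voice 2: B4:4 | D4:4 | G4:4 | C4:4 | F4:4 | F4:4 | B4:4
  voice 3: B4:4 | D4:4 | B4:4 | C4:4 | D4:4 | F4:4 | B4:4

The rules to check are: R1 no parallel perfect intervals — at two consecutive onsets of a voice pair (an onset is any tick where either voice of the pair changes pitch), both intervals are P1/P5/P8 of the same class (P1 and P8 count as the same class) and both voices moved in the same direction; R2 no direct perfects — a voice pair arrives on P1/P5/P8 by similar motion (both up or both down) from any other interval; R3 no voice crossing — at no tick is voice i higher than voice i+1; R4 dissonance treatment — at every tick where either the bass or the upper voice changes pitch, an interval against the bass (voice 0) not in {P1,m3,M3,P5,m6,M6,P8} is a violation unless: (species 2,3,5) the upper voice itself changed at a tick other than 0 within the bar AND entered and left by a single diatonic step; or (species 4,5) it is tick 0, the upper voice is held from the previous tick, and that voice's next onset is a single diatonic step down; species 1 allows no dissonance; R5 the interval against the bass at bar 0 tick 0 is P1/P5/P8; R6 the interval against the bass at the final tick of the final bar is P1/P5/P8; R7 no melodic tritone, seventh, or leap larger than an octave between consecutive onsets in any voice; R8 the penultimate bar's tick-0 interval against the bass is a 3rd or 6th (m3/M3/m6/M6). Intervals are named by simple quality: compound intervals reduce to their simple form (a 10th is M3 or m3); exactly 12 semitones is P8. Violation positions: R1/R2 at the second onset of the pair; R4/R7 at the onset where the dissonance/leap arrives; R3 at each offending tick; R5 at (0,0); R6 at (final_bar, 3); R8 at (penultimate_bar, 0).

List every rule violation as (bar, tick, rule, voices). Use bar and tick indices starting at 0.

bar 0: v0=G3 v1=G4 v2=B4 v3=B4 downbeat M3
bar 1: v0=E3 v1=G3 v2=D4 v3=D4 downbeat m7
bar 2: v0=G3 v1=E4 v2=G4 v3=B4 downbeat M3
bar 3: v0=F3 v1=D4 v2=C4 v3=C4 downbeat P5
bar 4: v0=D3 v1=A4 v2=F4 v3=D4 downbeat P8
bar 5: v0=F3 v1=D4 v2=F4 v3=F4 downbeat P8
bar 6: v0=G3 v1=G4 v2=B4 v3=B4 downbeat M3
  -> R5 @ bar 0 tick 0 v(0, 2): opens on M3
  -> R5 @ bar 0 tick 0 v(0, 3): opens on M3
  -> R1 @ bar 1 tick 0 v(2, 3): B4/B4 P1 -> D4/D4 P1 similar
  -> R2 @ bar 1 tick 0 v(1, 2): G4/B4 M3 -> G3/D4 P5 similar
  -> R2 @ bar 1 tick 0 v(1, 3): G4/B4 M3 -> G3/D4 P5 similar
  -> R4 @ bar 1 tick 0 v(0, 2): E3/D4 m7 untreated
  -> R4 @ bar 1 tick 0 v(0, 3): E3/D4 m7 untreated
  -> R1 @ bar 2 tick 0 v(1, 3): G3/D4 P5 -> E4/B4 P5 similar
  -> R2 @ bar 2 tick 0 v(0, 2): E3/D4 m7 -> G3/G4 P8 similar
  -> R2 @ bar 3 tick 0 v(0, 2): G3/G4 P8 -> F3/C4 P5 similar
  -> R2 @ bar 3 tick 0 v(0, 3): G3/B4 M3 -> F3/C4 P5 similar
  -> R2 @ bar 3 tick 0 v(2, 3): G4/B4 M3 -> C4/C4 P1 similar
  -> R3 @ bar 3 tick 0 v(1, 2): D4 above C4
  -> R7 @ bar 3 tick 0 v(3,): B4->C4 leap 11st
  -> R3 @ bar 3 tick 1 v(1, 2): D4 above C4
  -> R3 @ bar 3 tick 2 v(1, 2): D4 above C4
  -> R3 @ bar 3 tick 3 v(1, 2): D4 above C4
  -> R2 @ bar 4 tick 0 v(1, 3): D4/C4 M2 -> A4/D4 P5 similar
  -> R3 @ bar 4 tick 0 v(1, 2): A4 above F4
  -> R3 @ bar 4 tick 0 v(2, 3): F4 above D4
  -> R3 @ bar 4 tick 1 v(1, 2): A4 above F4
  -> R3 @ bar 4 tick 1 v(2, 3): F4 above D4
  -> R3 @ bar 4 tick 2 v(1, 2): A4 above F4
  -> R3 @ bar 4 tick 2 v(2, 3): F4 above D4
  -> R3 @ bar 4 tick 3 v(1, 2): A4 above F4
  -> R3 @ bar 4 tick 3 v(2, 3): F4 above D4
  -> R1 @ bar 5 tick 0 v(0, 3): D3/D4 P8 -> F3/F4 P8 similar
  -> R8 @ bar 5 tick 0 v(0, 2): penult P8 not 3rd/6th
  -> R8 @ bar 5 tick 0 v(0, 3): penult P8 not 3rd/6th
  -> R1 @ bar 6 tick 0 v(2, 3): F4/F4 P1 -> B4/B4 P1 similar
  -> R2 @ bar 6 tick 0 v(0, 1): F3/D4 M6 -> G3/G4 P8 similar
  -> R7 @ bar 6 tick 0 v(2,): F4->B4 leap 6st
  -> R7 @ bar 6 tick 0 v(3,): F4->B4 leap 6st
  -> R6 @ bar 6 tick 3 v(0, 2): closes on M3
  -> R6 @ bar 6 tick 3 v(0, 3): closes on M3

(0, 0, R5, (0, 2))
(0, 0, R5, (0, 3))
(1, 0, R1, (2, 3))
(1, 0, R2, (1, 2))
(1, 0, R2, (1, 3))
(1, 0, R4, (0, 2))
(1, 0, R4, (0, 3))
(2, 0, R1, (1, 3))
(2, 0, R2, (0, 2))
(3, 0, R2, (0, 2))
(3, 0, R2, (0, 3))
(3, 0, R2, (2, 3))
(3, 0, R3, (1, 2))
(3, 0, R7, (3,))
(3, 1, R3, (1, 2))
(3, 2, R3, (1, 2))
(3, 3, R3, (1, 2))
(4, 0, R2, (1, 3))
(4, 0, R3, (1, 2))
(4, 0, R3, (2, 3))
(4, 1, R3, (1, 2))
(4, 1, R3, (2, 3))
(4, 2, R3, (1, 2))
(4, 2, R3, (2, 3))
(4, 3, R3, (1, 2))
(4, 3, R3, (2, 3))
(5, 0, R1, (0, 3))
(5, 0, R8, (0, 2))
(5, 0, R8, (0, 3))
(6, 0, R1, (2, 3))
(6, 0, R2, (0, 1))
(6, 0, R7, (2,))
(6, 0, R7, (3,))
(6, 3, R6, (0, 2))
(6, 3, R6, (0, 3))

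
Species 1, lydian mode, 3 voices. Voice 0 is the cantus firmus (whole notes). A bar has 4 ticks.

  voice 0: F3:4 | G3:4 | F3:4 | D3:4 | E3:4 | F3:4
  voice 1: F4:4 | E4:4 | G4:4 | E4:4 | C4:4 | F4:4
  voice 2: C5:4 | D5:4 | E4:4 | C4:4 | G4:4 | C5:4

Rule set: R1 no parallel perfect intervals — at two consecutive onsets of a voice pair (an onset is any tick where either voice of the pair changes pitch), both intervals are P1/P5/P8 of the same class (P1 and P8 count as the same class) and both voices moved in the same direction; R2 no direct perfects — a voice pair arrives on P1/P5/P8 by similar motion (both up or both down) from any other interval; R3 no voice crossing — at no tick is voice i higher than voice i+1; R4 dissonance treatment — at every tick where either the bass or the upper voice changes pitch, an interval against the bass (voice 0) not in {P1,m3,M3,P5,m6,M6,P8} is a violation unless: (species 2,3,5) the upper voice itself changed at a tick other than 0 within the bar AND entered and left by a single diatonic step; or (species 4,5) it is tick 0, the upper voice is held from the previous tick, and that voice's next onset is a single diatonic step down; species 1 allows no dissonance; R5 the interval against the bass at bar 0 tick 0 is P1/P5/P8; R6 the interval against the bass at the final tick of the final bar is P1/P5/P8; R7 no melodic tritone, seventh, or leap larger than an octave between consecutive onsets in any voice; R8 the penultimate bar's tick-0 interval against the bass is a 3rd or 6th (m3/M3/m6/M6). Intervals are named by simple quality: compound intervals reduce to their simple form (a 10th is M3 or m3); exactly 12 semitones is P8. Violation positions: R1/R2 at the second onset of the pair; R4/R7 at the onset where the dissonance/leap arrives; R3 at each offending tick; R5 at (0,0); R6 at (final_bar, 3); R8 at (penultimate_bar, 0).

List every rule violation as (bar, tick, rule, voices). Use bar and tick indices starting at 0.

(1, 0, R1, (0, 2))
(2, 0, R3, (1, 2))
(2, 0, R4, (0, 1))
(2, 0, R4, (0, 2))
(2, 0, R7, (2,))
(2, 1, R3, (1, 2))
(2, 2, R3, (1, 2))
(2, 3, R3, (1, 2))
(3, 0, R3, (1, 2))
(3, 0, R4, (0, 1))
(3, 0, R4, (0, 2))
(3, 1, R3, (1, 2))
(3, 2, R3, (1, 2))
(3, 3, R3, (1, 2))
(5, 0, R1, (1, 2))
(5, 0, R2, (0, 1))
(5, 0, R2, (0, 2))

bar 0: v0=F3 v1=F4 v2=C5 downbeat P5
bar 1: v0=G3 v1=E4 v2=D5 downbeat P5
bar 2: v0=F3 v1=G4 v2=E4 downbeat M7
bar 3: v0=D3 v1=E4 v2=C4 downbeat m7
bar 4: v0=E3 v1=C4 v2=G4 downbeat m3
bar 5: v0=F3 v1=F4 v2=C5 downbeat P5
  -> R1 @ bar 1 tick 0 v(0, 2): F3/C5 P5 -> G3/D5 P5 similar
  -> R3 @ bar 2 tick 0 v(1, 2): G4 above E4
  -> R4 @ bar 2 tick 0 v(0, 1): F3/G4 M2 untreated
  -> R4 @ bar 2 tick 0 v(0, 2): F3/E4 M7 untreated
  -> R7 @ bar 2 tick 0 v(2,): D5->E4 leap 10st
  -> R3 @ bar 2 tick 1 v(1, 2): G4 above E4
  -> R3 @ bar 2 tick 2 v(1, 2): G4 above E4
  -> R3 @ bar 2 tick 3 v(1, 2): G4 above E4
  -> R3 @ bar 3 tick 0 v(1, 2): E4 above C4
  -> R4 @ bar 3 tick 0 v(0, 1): D3/E4 M2 untreated
  -> R4 @ bar 3 tick 0 v(0, 2): D3/C4 m7 untreated
  -> R3 @ bar 3 tick 1 v(1, 2): E4 above C4
  -> R3 @ bar 3 tick 2 v(1, 2): E4 above C4
  -> R3 @ bar 3 tick 3 v(1, 2): E4 above C4
  -> R1 @ bar 5 tick 0 v(1, 2): C4/G4 P5 -> F4/C5 P5 similar
  -> R2 @ bar 5 tick 0 v(0, 1): E3/C4 m6 -> F3/F4 P8 similar
  -> R2 @ bar 5 tick 0 v(0, 2): E3/G4 m3 -> F3/C5 P5 similar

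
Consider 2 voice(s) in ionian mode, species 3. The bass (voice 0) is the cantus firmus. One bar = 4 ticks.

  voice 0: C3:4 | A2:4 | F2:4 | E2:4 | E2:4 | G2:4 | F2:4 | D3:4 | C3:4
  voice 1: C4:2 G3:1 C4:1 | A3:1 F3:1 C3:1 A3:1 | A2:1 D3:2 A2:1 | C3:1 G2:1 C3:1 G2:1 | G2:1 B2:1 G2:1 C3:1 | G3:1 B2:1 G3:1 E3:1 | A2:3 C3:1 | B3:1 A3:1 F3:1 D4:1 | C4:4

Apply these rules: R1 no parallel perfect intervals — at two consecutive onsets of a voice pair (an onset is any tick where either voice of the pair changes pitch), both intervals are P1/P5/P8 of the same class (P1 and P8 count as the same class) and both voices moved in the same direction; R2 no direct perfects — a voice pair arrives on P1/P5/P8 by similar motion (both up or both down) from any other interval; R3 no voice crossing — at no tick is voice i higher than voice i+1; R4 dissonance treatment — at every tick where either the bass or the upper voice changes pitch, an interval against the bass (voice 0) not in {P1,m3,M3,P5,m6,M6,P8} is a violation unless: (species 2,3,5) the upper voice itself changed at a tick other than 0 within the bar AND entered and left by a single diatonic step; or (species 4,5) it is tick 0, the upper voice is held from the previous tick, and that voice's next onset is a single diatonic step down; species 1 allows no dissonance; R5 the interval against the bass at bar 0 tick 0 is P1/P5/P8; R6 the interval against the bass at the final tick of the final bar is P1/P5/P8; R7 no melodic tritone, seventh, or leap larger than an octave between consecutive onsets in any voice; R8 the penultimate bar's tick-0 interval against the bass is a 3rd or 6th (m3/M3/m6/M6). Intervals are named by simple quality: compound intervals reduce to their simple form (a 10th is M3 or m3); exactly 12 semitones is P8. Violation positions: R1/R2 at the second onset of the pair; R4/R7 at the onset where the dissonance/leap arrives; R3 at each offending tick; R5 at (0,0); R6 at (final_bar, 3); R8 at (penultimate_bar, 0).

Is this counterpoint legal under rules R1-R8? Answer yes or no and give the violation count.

No (4 violations)

bar 0: v0=C3 v1=C4 (P8)
bar 1: v0=A2 v1=A3 (P8)
bar 2: v0=F2 v1=A2 (M3)
bar 3: v0=E2 v1=C3 (m6)
bar 4: v0=E2 v1=G2 (m3)
bar 5: v0=G2 v1=G3 (P8)
bar 6: v0=F2 v1=A2 (M3)
bar 7: v0=D3 v1=B3 (M6)
bar 8: v0=C3 v1=C4 (P8)
  R1 @ bar1.0: C3/C4 P8 -> A2/A3 P8 similar
  R2 @ bar5.0: E2/C3 m6 -> G2/G3 P8 similar
  R7 @ bar7.0: C3->B3 leap 11st
  R1 @ bar8.0: D3/D4 P8 -> C3/C4 P8 similar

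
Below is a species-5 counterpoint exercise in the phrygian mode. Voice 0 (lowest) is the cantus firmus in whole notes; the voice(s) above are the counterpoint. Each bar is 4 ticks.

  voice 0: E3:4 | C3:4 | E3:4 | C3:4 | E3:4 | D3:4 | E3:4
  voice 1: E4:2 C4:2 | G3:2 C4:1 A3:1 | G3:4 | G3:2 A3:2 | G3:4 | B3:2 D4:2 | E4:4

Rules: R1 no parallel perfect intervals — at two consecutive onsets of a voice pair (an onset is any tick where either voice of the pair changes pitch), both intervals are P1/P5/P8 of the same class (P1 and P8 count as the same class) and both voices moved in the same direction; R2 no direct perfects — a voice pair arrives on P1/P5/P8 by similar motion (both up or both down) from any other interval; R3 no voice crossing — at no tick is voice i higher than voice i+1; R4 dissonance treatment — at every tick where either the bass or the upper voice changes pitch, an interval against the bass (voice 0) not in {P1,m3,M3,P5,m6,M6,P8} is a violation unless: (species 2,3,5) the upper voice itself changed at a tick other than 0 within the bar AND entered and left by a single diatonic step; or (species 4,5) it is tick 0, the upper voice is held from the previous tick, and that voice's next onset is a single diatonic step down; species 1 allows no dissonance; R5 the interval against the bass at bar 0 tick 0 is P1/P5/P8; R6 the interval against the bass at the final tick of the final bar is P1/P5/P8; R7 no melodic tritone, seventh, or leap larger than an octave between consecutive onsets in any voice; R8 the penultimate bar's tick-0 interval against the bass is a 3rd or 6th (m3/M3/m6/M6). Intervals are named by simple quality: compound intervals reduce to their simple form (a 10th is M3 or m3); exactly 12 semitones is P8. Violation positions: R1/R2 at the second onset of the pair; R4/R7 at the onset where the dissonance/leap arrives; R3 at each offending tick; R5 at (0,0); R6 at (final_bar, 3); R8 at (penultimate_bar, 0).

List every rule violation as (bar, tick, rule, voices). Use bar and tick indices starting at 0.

(1, 0, R2, (0, 1))
(6, 0, R1, (0, 1))

bar 0: v0=E3 v1=E4 downbeat P8
bar 1: v0=C3 v1=G3 downbeat P5
bar 2: v0=E3 v1=G3 downbeat m3
bar 3: v0=C3 v1=G3 downbeat P5
bar 4: v0=E3 v1=G3 downbeat m3
bar 5: v0=D3 v1=B3 downbeat M6
bar 6: v0=E3 v1=E4 downbeat P8
  -> R2 @ bar 1 tick 0 v(0, 1): E3/C4 m6 -> C3/G3 P5 similar
  -> R1 @ bar 6 tick 0 v(0, 1): D3/D4 P8 -> E3/E4 P8 similar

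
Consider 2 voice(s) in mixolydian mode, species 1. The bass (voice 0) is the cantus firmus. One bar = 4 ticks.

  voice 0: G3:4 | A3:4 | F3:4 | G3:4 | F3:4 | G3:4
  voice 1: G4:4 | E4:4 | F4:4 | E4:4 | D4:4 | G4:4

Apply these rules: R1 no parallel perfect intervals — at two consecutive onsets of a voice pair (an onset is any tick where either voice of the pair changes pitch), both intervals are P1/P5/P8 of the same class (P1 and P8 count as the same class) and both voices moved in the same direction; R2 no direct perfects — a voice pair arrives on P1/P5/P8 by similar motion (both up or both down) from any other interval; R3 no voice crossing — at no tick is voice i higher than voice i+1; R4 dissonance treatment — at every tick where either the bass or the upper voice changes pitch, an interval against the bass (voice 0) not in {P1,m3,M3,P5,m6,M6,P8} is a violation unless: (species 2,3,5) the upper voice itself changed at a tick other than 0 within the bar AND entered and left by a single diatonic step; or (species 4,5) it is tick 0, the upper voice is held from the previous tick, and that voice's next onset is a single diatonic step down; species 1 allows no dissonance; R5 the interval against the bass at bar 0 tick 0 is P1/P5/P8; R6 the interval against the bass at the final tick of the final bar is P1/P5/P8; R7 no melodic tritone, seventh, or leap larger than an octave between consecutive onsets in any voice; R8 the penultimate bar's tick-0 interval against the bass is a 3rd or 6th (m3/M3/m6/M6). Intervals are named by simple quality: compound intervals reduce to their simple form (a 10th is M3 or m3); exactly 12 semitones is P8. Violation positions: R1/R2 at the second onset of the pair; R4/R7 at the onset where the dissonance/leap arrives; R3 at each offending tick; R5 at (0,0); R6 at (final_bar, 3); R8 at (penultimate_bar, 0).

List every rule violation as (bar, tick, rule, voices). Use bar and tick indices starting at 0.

(5, 0, R2, (0, 1))

bar 0: v0=G3 v1=G4 downbeat P8
bar 1: v0=A3 v1=E4 downbeat P5
bar 2: v0=F3 v1=F4 downbeat P8
bar 3: v0=G3 v1=E4 downbeat M6
bar 4: v0=F3 v1=D4 downbeat M6
bar 5: v0=G3 v1=G4 downbeat P8
  -> R2 @ bar 5 tick 0 v(0, 1): F3/D4 M6 -> G3/G4 P8 similar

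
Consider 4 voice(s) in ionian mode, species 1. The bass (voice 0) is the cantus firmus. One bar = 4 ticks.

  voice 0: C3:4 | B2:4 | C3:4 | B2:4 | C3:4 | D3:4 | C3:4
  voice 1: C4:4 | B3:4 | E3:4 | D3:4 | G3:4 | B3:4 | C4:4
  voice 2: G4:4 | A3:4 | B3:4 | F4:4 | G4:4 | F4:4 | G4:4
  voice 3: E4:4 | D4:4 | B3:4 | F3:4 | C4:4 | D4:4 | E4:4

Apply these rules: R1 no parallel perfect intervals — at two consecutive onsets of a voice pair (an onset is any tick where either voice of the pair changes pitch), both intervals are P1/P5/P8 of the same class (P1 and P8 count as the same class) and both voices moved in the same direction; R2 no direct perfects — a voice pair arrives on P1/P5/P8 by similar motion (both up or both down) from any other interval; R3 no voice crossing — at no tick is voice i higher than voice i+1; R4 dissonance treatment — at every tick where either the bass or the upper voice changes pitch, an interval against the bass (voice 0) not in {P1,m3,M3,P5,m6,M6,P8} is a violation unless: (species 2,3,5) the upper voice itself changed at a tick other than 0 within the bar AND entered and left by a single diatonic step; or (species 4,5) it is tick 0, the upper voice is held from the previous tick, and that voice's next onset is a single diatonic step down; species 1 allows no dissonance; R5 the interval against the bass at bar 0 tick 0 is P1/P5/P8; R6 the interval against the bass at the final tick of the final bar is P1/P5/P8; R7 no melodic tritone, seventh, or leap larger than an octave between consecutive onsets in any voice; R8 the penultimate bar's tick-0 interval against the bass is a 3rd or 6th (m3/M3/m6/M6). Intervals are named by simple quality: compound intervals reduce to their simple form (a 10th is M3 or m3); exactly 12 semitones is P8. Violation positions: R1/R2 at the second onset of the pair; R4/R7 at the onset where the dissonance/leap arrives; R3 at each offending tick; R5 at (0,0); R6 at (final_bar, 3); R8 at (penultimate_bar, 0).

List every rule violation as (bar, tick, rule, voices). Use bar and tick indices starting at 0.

bar 0: v0=C3 v1=C4 v2=G4 v3=E4 downbeat M3
bar 1: v0=B2 v1=B3 v2=A3 v3=D4 downbeat m3
bar 2: v0=C3 v1=E3 v2=B3 v3=B3 downbeat M7
bar 3: v0=B2 v1=D3 v2=F4 v3=F3 downbeat TT
bar 4: v0=C3 v1=G3 v2=G4 v3=C4 downbeat P8
bar 5: v0=D3 v1=B3 v2=F4 v3=D4 downbeat P8
bar 6: v0=C3 v1=C4 v2=G4 v3=E4 downbeat M3
  -> R3 @ bar 0 tick 0 v(2, 3): G4 above E4
  -> R5 @ bar 0 tick 0 v(0, 3): opens on M3
  -> R3 @ bar 0 tick 1 v(2, 3): G4 above E4
  -> R3 @ bar 0 tick 2 v(2, 3): G4 above E4
  -> R3 @ bar 0 tick 3 v(2, 3): G4 above E4
  -> R1 @ bar 1 tick 0 v(0, 1): C3/C4 P8 -> B2/B3 P8 similar
  -> R3 @ bar 1 tick 0 v(1, 2): B3 above A3
  -> R4 @ bar 1 tick 0 v(0, 2): B2/A3 m7 untreated
  -> R7 @ bar 1 tick 0 v(2,): G4->A3 leap 10st
  -> R3 @ bar 1 tick 1 v(1, 2): B3 above A3
  -> R3 @ bar 1 tick 2 v(1, 2): B3 above A3
  -> R3 @ bar 1 tick 3 v(1, 2): B3 above A3
  -> R2 @ bar 2 tick 0 v(1, 3): B3/D4 m3 -> E3/B3 P5 similar
  -> R4 @ bar 2 tick 0 v(0, 2): C3/B3 M7 untreated
  -> R4 @ bar 2 tick 0 v(0, 3): C3/B3 M7 untreated
  -> R3 @ bar 3 tick 0 v(2, 3): F4 above F3
  -> R4 @ bar 3 tick 0 v(0, 2): B2/F4 TT untreated
  -> R4 @ bar 3 tick 0 v(0, 3): B2/F3 TT untreated
  -> R7 @ bar 3 tick 0 v(2,): B3->F4 leap 6st
  -> R7 @ bar 3 tick 0 v(3,): B3->F3 leap 6st
  -> R3 @ bar 3 tick 1 v(2, 3): F4 above F3
  -> R3 @ bar 3 tick 2 v(2, 3): F4 above F3
  -> R3 @ bar 3 tick 3 v(2, 3): F4 above F3
  -> R2 @ bar 4 tick 0 v(0, 1): B2/D3 m3 -> C3/G3 P5 similar
  -> R2 @ bar 4 tick 0 v(0, 2): B2/F4 TT -> C3/G4 P5 similar
  -> R2 @ bar 4 tick 0 v(0, 3): B2/F3 TT -> C3/C4 P8 similar
  -> R2 @ bar 4 tick 0 v(1, 2): D3/F4 m3 -> G3/G4 P8 similar
  -> R2 @ bar 4 tick 0 v(2, 3): F4/F3 P8 -> G4/C4 P5 similar
  -> R3 @ bar 4 tick 0 v(2, 3): G4 above C4
  -> R3 @ bar 4 tick 1 v(2, 3): G4 above C4
  -> R3 @ bar 4 tick 2 v(2, 3): G4 above C4
  -> R3 @ bar 4 tick 3 v(2, 3): G4 above C4
  -> R1 @ bar 5 tick 0 v(0, 3): C3/C4 P8 -> D3/D4 P8 similar
  -> R3 @ bar 5 tick 0 v(2, 3): F4 above D4
  -> R8 @ bar 5 tick 0 v(0, 3): penult P8 not 3rd/6th
  -> R3 @ bar 5 tick 1 v(2, 3): F4 above D4
  -> R3 @ bar 5 tick 2 v(2, 3): F4 above D4
  -> R3 @ bar 5 tick 3 v(2, 3): F4 above D4
  -> R2 @ bar 6 tick 0 v(1, 2): B3/F4 TT -> C4/G4 P5 similar
  -> R3 @ bar 6 tick 0 v(2, 3): G4 above E4
  -> R3 @ bar 6 tick 1 v(2, 3): G4 above E4
  -> R3 @ bar 6 tick 2 v(2, 3): G4 above E4
  -> R3 @ bar 6 tick 3 v(2, 3): G4 above E4
  -> R6 @ bar 6 tick 3 v(0, 3): closes on M3

(0, 0, R3, (2, 3))
(0, 0, R5, (0, 3))
(0, 1, R3, (2, 3))
(0, 2, R3, (2, 3))
(0, 3, R3, (2, 3))
(1, 0, R1, (0, 1))
(1, 0, R3, (1, 2))
(1, 0, R4, (0, 2))
(1, 0, R7, (2,))
(1, 1, R3, (1, 2))
(1, 2, R3, (1, 2))
(1, 3, R3, (1, 2))
(2, 0, R2, (1, 3))
(2, 0, R4, (0, 2))
(2, 0, R4, (0, 3))
(3, 0, R3, (2, 3))
(3, 0, R4, (0, 2))
(3, 0, R4, (0, 3))
(3, 0, R7, (2,))
(3, 0, R7, (3,))
(3, 1, R3, (2, 3))
(3, 2, R3, (2, 3))
(3, 3, R3, (2, 3))
(4, 0, R2, (0, 1))
(4, 0, R2, (0, 2))
(4, 0, R2, (0, 3))
(4, 0, R2, (1, 2))
(4, 0, R2, (2, 3))
(4, 0, R3, (2, 3))
(4, 1, R3, (2, 3))
(4, 2, R3, (2, 3))
(4, 3, R3, (2, 3))
(5, 0, R1, (0, 3))
(5, 0, R3, (2, 3))
(5, 0, R8, (0, 3))
(5, 1, R3, (2, 3))
(5, 2, R3, (2, 3))
(5, 3, R3, (2, 3))
(6, 0, R2, (1, 2))
(6, 0, R3, (2, 3))
(6, 1, R3, (2, 3))
(6, 2, R3, (2, 3))
(6, 3, R3, (2, 3))
(6, 3, R6, (0, 3))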